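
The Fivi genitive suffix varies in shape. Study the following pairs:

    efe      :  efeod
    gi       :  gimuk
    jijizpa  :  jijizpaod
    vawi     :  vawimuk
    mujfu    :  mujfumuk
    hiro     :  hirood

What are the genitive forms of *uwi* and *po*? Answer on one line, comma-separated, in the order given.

Looking at the last vowel of each stem: -muk when the last vowel of the stem is a high vowel (*gi*, *vawi*, *mujfu*); -od when the last vowel of the stem is a non-high vowel (*efe*, *jijizpa*, *hiro*).
Since the last vowel of *uwi* is /i/ (a high vowel), it takes -muk, giving *uwimuk*.
*po*: last vowel = /o/, a non-high vowel → -od → *pood*.

uwimuk, pood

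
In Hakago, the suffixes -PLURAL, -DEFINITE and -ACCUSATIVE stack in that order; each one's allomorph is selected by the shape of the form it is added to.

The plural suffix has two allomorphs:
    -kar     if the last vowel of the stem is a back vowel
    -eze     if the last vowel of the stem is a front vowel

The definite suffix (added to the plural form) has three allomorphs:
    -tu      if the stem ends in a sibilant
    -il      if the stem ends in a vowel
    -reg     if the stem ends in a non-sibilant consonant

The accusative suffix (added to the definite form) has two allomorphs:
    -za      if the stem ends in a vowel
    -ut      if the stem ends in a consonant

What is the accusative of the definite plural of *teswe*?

tesweezeilut

The last vowel of *teswe* is /e/, which is a front vowel, so the plural suffix is -eze, giving *tesweeze*.
Since the final sound of the plural form *tesweeze* is /e/ (a vowel), it takes -il, giving *tesweezeil*.
The final sound of the definite form *tesweezeil* is /l/, which is a consonant, so the accusative suffix is -ut, giving *tesweezeilut*.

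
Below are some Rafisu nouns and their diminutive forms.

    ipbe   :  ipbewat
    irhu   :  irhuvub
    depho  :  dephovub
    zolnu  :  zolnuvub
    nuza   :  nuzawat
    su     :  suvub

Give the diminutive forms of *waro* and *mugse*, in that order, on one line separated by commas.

warovub, mugsewat

Looking at the last vowel of each stem: -vub when the last vowel of the stem is a rounded vowel (*irhu*, *depho*, *zolnu*, *su*); -wat when the last vowel of the stem is an unrounded vowel (*ipbe*, *nuza*).
The last vowel of *waro* is /o/, which is a rounded vowel, so the suffix is -vub, giving *warovub*.
Since the last vowel of *mugse* is /e/ (an unrounded vowel), it takes -wat, giving *mugsewat*.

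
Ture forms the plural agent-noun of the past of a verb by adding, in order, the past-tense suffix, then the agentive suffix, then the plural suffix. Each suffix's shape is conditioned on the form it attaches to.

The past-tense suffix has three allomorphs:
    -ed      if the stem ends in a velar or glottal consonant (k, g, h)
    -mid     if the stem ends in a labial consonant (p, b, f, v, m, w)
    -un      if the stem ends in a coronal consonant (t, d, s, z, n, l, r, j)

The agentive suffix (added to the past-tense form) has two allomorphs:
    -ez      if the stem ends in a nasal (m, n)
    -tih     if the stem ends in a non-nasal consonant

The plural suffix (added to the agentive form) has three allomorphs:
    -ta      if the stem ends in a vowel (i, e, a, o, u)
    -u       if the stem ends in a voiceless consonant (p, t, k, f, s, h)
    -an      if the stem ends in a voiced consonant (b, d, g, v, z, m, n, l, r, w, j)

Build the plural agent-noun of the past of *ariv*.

*ariv*: final consonant = /v/, labial → -mid → *arivmid*.
The past-tense form *arivmid*: final consonant = /d/, non-nasal → -tih → *arivmidtih*.
The final sound of the agentive form *arivmidtih* is /h/, which is a voiceless consonant, so the plural suffix is -u, giving *arivmidtihu*.

arivmidtihu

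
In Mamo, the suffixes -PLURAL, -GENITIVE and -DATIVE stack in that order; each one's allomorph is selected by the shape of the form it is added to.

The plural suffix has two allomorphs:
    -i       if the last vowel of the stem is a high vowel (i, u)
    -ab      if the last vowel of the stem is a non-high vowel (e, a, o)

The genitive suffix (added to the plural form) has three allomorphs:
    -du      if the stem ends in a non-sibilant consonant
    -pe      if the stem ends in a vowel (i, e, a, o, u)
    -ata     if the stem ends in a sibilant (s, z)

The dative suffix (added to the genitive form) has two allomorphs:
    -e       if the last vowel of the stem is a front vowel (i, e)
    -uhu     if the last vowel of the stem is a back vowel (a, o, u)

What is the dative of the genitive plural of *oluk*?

olukipee

*oluk*: last vowel = /u/, a high vowel → -i → *oluki*.
Since the final sound of the plural form *oluki* is /i/ (a vowel), it takes -pe, giving *olukipe*.
The genitive form *olukipe* — last vowel /e/ (a front vowel) → -e → *olukipee*.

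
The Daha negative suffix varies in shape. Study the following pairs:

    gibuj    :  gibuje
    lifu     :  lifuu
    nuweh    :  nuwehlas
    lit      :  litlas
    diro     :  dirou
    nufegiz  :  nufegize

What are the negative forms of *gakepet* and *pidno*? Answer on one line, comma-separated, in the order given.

gakepetlas, pidnou

The pattern is voicing of the final sound: -las when the stem ends in a voiceless consonant (*nuweh*, *lit*); -e when the stem ends in a voiced consonant (*gibuj*, *nufegiz*); -u when the stem ends in a vowel (*lifu*, *diro*).
The final sound of *gakepet* is /t/, which is a voiceless consonant, so the suffix is -las, giving *gakepetlas*.
The final sound of *pidno* is /o/, which is a vowel, so the suffix is -u, giving *pidnou*.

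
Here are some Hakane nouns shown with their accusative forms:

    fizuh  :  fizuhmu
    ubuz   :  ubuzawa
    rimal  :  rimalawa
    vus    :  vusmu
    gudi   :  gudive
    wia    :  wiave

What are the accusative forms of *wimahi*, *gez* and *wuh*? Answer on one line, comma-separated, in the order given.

wimahive, gezawa, wuhmu

The alternation tracks the final sound of the stem — -mu when the stem ends in a voiceless consonant (*fizuh*, *vus*); -awa when the stem ends in a voiced consonant (*ubuz*, *rimal*); -ve when the stem ends in a vowel (*gudi*, *wia*).
The final sound of *wimahi* is /i/, which is a vowel, so the suffix is -ve, giving *wimahive*.
*gez* — final sound /z/ (a voiced consonant) → -awa → *gezawa*.
*wuh* — final sound /h/ (a voiceless consonant) → -mu → *wuhmu*.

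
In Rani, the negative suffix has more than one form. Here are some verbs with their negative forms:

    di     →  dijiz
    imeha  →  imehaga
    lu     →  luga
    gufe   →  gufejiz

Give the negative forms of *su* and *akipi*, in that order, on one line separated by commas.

Looking at the last vowel of each stem: -jiz when the last vowel of the stem is a front vowel (*di*, *gufe*); -ga when the last vowel of the stem is a back vowel (*imeha*, *lu*).
Since the last vowel of *su* is /u/ (a back vowel), it takes -ga, giving *suga*.
*akipi* — last vowel /i/ (a front vowel) → -jiz → *akipijiz*.

suga, akipijiz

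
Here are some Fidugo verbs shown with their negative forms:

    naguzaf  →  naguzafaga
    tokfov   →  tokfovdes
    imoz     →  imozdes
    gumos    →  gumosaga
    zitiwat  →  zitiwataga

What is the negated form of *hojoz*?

hojozdes

Looking at the final consonant of each stem: -aga when the stem ends in a voiceless consonant (*naguzaf*, *gumos*, *zitiwat*); -des when the stem ends in a voiced consonant (*tokfov*, *imoz*).
The final consonant of *hojoz* is /z/, which is voiced, so the suffix is -des, giving *hojozdes*.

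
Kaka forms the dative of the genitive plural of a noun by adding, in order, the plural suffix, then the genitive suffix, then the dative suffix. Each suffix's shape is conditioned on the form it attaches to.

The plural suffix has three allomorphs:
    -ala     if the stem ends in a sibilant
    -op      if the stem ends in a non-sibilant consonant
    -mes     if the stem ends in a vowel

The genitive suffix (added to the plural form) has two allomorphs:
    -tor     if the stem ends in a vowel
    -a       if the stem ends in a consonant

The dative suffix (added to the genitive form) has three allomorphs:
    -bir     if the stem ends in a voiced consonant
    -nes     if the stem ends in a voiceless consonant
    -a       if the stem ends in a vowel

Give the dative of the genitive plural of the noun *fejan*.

*fejan* — final sound /n/ (a non-sibilant consonant) → -op → *fejanop*.
Since the final sound of the plural form *fejanop* is /p/ (a consonant), it takes -a, giving *fejanopa*.
Since the final sound of the genitive form *fejanopa* is /a/ (a vowel), it takes -a, giving *fejanopaa*.

fejanopaa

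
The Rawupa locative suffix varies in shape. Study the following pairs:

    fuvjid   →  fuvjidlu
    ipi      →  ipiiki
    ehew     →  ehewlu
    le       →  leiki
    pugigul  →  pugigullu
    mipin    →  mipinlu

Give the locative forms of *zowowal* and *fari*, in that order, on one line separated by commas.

The suffix is conditioned by the final sound: -lu when the stem ends in a consonant (*fuvjid*, *ehew*, *pugigul*, *mipin*); -iki when the stem ends in a vowel (*ipi*, *le*).
*zowowal*: final sound = /l/, a consonant → -lu → *zowowallu*.
The final sound of *fari* is /i/, which is a vowel, so the suffix is -iki, giving *fariiki*.

zowowallu, fariiki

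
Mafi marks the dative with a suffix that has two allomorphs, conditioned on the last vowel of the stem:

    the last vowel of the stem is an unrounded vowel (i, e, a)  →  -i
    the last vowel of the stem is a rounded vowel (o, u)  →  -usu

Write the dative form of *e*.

ei

*e* — last vowel /e/ (an unrounded vowel) → -i → *ei*.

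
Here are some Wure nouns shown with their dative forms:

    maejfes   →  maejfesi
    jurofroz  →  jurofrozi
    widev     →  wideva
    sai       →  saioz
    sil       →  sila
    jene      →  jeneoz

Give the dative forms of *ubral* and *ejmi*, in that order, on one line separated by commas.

The suffix is conditioned by the final sound: -i when the stem ends in a sibilant (*maejfes*, *jurofroz*); -a when the stem ends in a non-sibilant consonant (*widev*, *sil*); -oz when the stem ends in a vowel (*sai*, *jene*).
*ubral* — final sound /l/ (a non-sibilant consonant) → -a → *ubrala*.
The final sound of *ejmi* is /i/, which is a vowel, so the suffix is -oz, giving *ejmioz*.

ubrala, ejmioz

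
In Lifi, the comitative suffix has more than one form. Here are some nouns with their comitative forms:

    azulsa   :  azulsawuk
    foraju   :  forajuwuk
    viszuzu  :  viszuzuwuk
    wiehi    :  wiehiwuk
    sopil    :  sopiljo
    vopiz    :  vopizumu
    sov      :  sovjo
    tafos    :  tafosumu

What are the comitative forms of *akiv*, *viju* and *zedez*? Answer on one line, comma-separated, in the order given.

akivjo, vijuwuk, zedezumu

The pattern is sibilance of the final sound: -umu when the stem ends in a sibilant (*vopiz*, *tafos*); -jo when the stem ends in a non-sibilant consonant (*sopil*, *sov*); -wuk when the stem ends in a vowel (*azulsa*, *foraju*, *viszuzu*, *wiehi*).
The final sound of *akiv* is /v/, which is a non-sibilant consonant, so the suffix is -jo, giving *akivjo*.
The final sound of *viju* is /u/, which is a vowel, so the suffix is -wuk, giving *vijuwuk*.
The final sound of *zedez* is /z/, which is a sibilant, so the suffix is -umu, giving *zedezumu*.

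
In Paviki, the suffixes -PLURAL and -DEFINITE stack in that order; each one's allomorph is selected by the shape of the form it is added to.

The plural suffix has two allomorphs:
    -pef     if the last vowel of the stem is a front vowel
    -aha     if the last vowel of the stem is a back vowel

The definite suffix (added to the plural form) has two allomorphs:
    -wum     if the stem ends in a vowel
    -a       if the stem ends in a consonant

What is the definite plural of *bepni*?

*bepni* — last vowel /i/ (a front vowel) → -pef → *bepnipef*.
The plural form *bepnipef*: final sound = /f/, a consonant → -a → *bepnipefa*.

bepnipefa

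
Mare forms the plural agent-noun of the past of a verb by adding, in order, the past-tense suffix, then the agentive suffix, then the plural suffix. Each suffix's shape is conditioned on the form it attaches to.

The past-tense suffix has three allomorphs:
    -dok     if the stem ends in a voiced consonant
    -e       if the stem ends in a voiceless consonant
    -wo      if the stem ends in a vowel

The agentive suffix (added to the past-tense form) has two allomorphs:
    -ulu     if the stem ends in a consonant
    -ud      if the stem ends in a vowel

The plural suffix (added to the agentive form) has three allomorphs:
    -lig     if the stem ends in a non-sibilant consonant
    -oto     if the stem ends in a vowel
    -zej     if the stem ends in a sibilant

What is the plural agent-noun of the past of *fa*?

*fa*: final sound = /a/, a vowel → -wo → *fawo*.
The past-tense form *fawo*: final sound = /o/, a vowel → -ud → *fawoud*.
Since the final sound of the agentive form *fawoud* is /d/ (a non-sibilant consonant), it takes -lig, giving *fawoudlig*.

fawoudlig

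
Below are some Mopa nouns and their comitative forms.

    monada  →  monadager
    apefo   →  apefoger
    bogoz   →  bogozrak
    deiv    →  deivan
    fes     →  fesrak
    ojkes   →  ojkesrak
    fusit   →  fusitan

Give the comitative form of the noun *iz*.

The suffix is conditioned by the final sound: -rak when the stem ends in a sibilant (*bogoz*, *fes*, *ojkes*); -an when the stem ends in a non-sibilant consonant (*deiv*, *fusit*); -ger when the stem ends in a vowel (*monada*, *apefo*).
Since the final sound of *iz* is /z/ (a sibilant), it takes -rak, giving *izrak*.

izrak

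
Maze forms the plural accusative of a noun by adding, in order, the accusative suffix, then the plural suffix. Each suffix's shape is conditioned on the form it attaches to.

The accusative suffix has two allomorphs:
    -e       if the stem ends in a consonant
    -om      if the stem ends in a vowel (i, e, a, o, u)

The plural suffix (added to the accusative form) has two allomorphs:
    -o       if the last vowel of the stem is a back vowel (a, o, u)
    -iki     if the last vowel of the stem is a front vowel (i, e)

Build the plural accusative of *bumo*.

*bumo*: final sound = /o/, a vowel → -om → *bumoom*.
The last vowel of the accusative form *bumoom* is /o/, which is a back vowel, so the plural suffix is -o, giving *bumoomo*.

bumoomo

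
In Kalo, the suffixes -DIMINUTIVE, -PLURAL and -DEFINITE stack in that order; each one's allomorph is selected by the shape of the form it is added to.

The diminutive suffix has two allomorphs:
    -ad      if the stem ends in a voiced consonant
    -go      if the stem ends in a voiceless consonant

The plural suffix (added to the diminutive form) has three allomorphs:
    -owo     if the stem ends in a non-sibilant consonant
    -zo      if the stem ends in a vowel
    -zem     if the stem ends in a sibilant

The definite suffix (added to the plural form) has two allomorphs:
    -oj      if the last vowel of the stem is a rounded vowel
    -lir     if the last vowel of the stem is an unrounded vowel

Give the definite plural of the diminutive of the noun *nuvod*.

nuvodadowooj

The final consonant of *nuvod* is /d/, which is voiced, so the diminutive suffix is -ad, giving *nuvodad*.
The diminutive form *nuvodad* — final sound /d/ (a non-sibilant consonant) → -owo → *nuvodadowo*.
The plural form *nuvodadowo* — last vowel /o/ (a rounded vowel) → -oj → *nuvodadowooj*.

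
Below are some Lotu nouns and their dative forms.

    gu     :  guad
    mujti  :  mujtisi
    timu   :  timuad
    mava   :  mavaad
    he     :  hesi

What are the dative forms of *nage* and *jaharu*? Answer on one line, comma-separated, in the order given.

nagesi, jaharuad

The suffix is conditioned by the last vowel: -si when the last vowel of the stem is a front vowel (*mujti*, *he*); -ad when the last vowel of the stem is a back vowel (*gu*, *timu*, *mava*).
The last vowel of *nage* is /e/, which is a front vowel, so the suffix is -si, giving *nagesi*.
*jaharu* — last vowel /u/ (a back vowel) → -ad → *jaharuad*.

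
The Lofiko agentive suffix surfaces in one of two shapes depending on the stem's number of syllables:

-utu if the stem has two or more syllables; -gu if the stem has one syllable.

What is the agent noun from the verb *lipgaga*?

*lipgaga* has 3 syllables, so the suffix is -utu, giving *lipgagautu*.

lipgagautu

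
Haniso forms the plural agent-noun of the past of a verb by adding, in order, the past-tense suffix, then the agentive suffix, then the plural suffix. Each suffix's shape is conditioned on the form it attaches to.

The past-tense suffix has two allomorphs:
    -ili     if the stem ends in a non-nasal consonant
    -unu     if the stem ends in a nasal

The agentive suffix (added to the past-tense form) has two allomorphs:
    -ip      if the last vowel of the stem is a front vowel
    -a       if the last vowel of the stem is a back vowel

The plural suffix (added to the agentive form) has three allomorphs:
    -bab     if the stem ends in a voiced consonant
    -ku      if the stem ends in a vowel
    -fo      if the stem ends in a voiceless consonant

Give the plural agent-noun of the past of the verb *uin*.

*uin* — final consonant /n/ (a nasal) → -unu → *uinunu*.
The last vowel of the past-tense form *uinunu* is /u/, which is a back vowel, so the agentive suffix is -a, giving *uinunua*.
The agentive form *uinunua* — final sound /a/ (a vowel) → -ku → *uinunuaku*.

uinunuaku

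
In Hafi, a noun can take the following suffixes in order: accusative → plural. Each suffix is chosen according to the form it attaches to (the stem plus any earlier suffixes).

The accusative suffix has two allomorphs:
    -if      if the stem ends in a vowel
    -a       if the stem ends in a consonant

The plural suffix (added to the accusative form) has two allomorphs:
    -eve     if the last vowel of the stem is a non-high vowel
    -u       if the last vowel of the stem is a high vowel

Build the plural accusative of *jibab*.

Since the final sound of *jibab* is /b/ (a consonant), it takes -a, giving *jibaba*.
Since the last vowel of the accusative form *jibaba* is /a/ (a non-high vowel), it takes -eve, giving *jibabaeve*.

jibabaeve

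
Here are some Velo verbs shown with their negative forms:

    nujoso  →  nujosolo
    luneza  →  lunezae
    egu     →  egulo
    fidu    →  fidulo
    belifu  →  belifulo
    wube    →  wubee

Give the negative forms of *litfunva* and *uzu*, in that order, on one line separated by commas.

litfunvae, uzulo

The pattern is rounding harmony: -lo when the last vowel of the stem is a rounded vowel (*nujoso*, *egu*, *fidu*, *belifu*); -e when the last vowel of the stem is an unrounded vowel (*luneza*, *wube*).
Since the last vowel of *litfunva* is /a/ (an unrounded vowel), it takes -e, giving *litfunvae*.
The last vowel of *uzu* is /u/, which is a rounded vowel, so the suffix is -lo, giving *uzulo*.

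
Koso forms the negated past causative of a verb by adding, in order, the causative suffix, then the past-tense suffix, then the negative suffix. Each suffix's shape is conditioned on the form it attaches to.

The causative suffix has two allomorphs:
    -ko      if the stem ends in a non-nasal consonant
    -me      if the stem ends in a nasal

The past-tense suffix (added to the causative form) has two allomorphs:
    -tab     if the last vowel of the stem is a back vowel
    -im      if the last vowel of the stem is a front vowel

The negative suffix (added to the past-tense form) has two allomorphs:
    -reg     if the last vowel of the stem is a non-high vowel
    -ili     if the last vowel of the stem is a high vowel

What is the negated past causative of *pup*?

Since the final consonant of *pup* is /p/ (non-nasal), it takes -ko, giving *pupko*.
The causative form *pupko* — last vowel /o/ (a back vowel) → -tab → *pupkotab*.
The past-tense form *pupkotab* — last vowel /a/ (a non-high vowel) → -reg → *pupkotabreg*.

pupkotabreg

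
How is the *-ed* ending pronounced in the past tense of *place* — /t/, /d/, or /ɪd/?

/t/

The stem *place* ends in a voiceless consonant other than /t/.
The -ed suffix is realized as /ɪd/ after /t, d/; as /t/ after other voiceless consonants; and as /d/ after other voiced sounds.
So -ed on *place* is pronounced /t/.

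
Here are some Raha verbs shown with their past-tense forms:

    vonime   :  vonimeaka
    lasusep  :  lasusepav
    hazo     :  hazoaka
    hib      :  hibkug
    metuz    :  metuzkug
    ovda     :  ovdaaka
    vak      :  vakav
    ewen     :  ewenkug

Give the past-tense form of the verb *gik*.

gikav

The pattern is voicing of the final sound: -av when the stem ends in a voiceless consonant (*lasusep*, *vak*); -kug when the stem ends in a voiced consonant (*hib*, *metuz*, *ewen*); -aka when the stem ends in a vowel (*vonime*, *hazo*, *ovda*).
The final sound of *gik* is /k/, which is a voiceless consonant, so the suffix is -av, giving *gikav*.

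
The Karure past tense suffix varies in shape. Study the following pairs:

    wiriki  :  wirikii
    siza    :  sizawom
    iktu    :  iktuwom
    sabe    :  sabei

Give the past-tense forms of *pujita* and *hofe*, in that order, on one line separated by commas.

Looking at the last vowel of each stem: -i when the last vowel of the stem is a front vowel (*wiriki*, *sabe*); -wom when the last vowel of the stem is a back vowel (*siza*, *iktu*).
Since the last vowel of *pujita* is /a/ (a back vowel), it takes -wom, giving *pujitawom*.
Since the last vowel of *hofe* is /e/ (a front vowel), it takes -i, giving *hofei*.

pujitawom, hofei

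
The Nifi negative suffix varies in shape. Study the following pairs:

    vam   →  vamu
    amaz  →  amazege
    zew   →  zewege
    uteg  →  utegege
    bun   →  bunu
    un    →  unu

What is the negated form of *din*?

The suffix is conditioned by the final consonant: -u when the stem ends in a nasal (*vam*, *bun*, *un*); -ege when the stem ends in a non-nasal consonant (*amaz*, *zew*, *uteg*).
*din*: final consonant = /n/, a nasal → -u → *dinu*.

dinu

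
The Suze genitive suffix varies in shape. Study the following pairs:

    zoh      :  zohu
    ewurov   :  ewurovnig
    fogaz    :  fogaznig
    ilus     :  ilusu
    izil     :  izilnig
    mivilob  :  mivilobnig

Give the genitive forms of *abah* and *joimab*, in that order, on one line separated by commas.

abahu, joimabnig

The alternation tracks the final consonant of the stem — -u when the stem ends in a voiceless consonant (*zoh*, *ilus*); -nig when the stem ends in a voiced consonant (*ewurov*, *fogaz*, *izil*, *mivilob*).
The final consonant of *abah* is /h/, which is voiceless, so the suffix is -u, giving *abahu*.
Since the final consonant of *joimab* is /b/ (voiced), it takes -nig, giving *joimabnig*.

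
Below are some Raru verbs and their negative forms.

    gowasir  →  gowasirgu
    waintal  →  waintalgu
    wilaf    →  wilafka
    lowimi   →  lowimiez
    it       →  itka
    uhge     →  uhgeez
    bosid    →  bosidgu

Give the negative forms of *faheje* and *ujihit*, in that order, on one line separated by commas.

fahejeez, ujihitka

The suffix is conditioned by the final sound: -ka when the stem ends in a voiceless consonant (*wilaf*, *it*); -gu when the stem ends in a voiced consonant (*gowasir*, *waintal*, *bosid*); -ez when the stem ends in a vowel (*lowimi*, *uhge*).
*faheje*: final sound = /e/, a vowel → -ez → *fahejeez*.
*ujihit* — final sound /t/ (a voiceless consonant) → -ka → *ujihitka*.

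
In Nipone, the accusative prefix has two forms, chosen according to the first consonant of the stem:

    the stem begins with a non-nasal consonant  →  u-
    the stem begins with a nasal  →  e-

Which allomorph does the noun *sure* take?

The first consonant of *sure* is /s/, which is non-nasal, so the prefix is u-.

u-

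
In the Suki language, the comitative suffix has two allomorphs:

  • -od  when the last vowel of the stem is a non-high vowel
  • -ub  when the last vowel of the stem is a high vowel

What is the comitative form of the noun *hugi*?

hugiub

*hugi*: last vowel = /i/, a high vowel → -ub → *hugiub*.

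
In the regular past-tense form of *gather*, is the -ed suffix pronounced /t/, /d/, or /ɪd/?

/d/

The stem *gather* ends in a voiced sound other than /d/.
The -ed suffix is realized as /ɪd/ after /t, d/; as /t/ after other voiceless consonants; and as /d/ after other voiced sounds.
So -ed on *gather* is pronounced /d/.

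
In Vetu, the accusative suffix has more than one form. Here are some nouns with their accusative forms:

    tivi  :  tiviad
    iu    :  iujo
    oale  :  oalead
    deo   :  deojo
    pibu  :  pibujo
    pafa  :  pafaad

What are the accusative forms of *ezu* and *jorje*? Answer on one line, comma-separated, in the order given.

ezujo, jorjead

The suffix is conditioned by the last vowel: -jo when the last vowel of the stem is a rounded vowel (*iu*, *deo*, *pibu*); -ad when the last vowel of the stem is an unrounded vowel (*tivi*, *oale*, *pafa*).
The last vowel of *ezu* is /u/, which is a rounded vowel, so the suffix is -jo, giving *ezujo*.
The last vowel of *jorje* is /e/, which is an unrounded vowel, so the suffix is -ad, giving *jorjead*.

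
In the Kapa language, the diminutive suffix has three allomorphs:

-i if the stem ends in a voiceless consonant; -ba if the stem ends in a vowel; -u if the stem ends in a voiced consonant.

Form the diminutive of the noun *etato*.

*etato*: final sound = /o/, a vowel → -ba → *etatoba*.

etatoba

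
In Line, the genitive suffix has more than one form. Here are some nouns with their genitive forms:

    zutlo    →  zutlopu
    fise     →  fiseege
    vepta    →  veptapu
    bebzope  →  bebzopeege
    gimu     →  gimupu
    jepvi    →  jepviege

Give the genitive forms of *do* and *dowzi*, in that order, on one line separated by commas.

The pattern is front/back vowel harmony: -ege when the last vowel of the stem is a front vowel (*fise*, *bebzope*, *jepvi*); -pu when the last vowel of the stem is a back vowel (*zutlo*, *vepta*, *gimu*).
*do*: last vowel = /o/, a back vowel → -pu → *dopu*.
The last vowel of *dowzi* is /i/, which is a front vowel, so the suffix is -ege, giving *dowziege*.

dopu, dowziege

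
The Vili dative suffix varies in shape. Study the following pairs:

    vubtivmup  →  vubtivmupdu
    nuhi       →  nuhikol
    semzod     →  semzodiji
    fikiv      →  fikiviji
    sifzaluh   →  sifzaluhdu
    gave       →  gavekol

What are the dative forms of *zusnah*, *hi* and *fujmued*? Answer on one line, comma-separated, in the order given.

The pattern is voicing of the final sound: -du when the stem ends in a voiceless consonant (*vubtivmup*, *sifzaluh*); -iji when the stem ends in a voiced consonant (*semzod*, *fikiv*); -kol when the stem ends in a vowel (*nuhi*, *gave*).
*zusnah*: final sound = /h/, a voiceless consonant → -du → *zusnahdu*.
The final sound of *hi* is /i/, which is a vowel, so the suffix is -kol, giving *hikol*.
Since the final sound of *fujmued* is /d/ (a voiced consonant), it takes -iji, giving *fujmuediji*.

zusnahdu, hikol, fujmuediji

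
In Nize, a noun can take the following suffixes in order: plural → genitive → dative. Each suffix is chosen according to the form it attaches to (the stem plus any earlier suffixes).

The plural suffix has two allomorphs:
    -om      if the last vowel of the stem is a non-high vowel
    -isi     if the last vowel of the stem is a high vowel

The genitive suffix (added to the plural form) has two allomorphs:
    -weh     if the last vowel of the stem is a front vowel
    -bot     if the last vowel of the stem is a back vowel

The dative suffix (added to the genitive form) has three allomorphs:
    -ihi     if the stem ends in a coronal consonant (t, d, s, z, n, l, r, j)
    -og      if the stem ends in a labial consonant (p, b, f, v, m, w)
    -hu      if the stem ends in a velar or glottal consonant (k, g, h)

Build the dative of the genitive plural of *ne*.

The last vowel of *ne* is /e/, which is a non-high vowel, so the plural suffix is -om, giving *neom*.
The last vowel of the plural form *neom* is /o/, which is a back vowel, so the genitive suffix is -bot, giving *neombot*.
The genitive form *neombot* — final consonant /t/ (coronal) → -ihi → *neombotihi*.

neombotihi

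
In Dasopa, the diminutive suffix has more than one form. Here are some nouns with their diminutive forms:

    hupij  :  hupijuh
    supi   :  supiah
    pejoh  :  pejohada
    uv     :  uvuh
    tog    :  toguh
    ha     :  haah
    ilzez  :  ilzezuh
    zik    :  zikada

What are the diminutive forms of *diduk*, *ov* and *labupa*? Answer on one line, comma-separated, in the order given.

didukada, ovuh, labupaah

Looking at the final sound of each stem: -ada when the stem ends in a voiceless consonant (*pejoh*, *zik*); -uh when the stem ends in a voiced consonant (*hupij*, *uv*, *tog*, *ilzez*); -ah when the stem ends in a vowel (*supi*, *ha*).
Since the final sound of *diduk* is /k/ (a voiceless consonant), it takes -ada, giving *didukada*.
The final sound of *ov* is /v/, which is a voiced consonant, so the suffix is -uh, giving *ovuh*.
Since the final sound of *labupa* is /a/ (a vowel), it takes -ah, giving *labupaah*.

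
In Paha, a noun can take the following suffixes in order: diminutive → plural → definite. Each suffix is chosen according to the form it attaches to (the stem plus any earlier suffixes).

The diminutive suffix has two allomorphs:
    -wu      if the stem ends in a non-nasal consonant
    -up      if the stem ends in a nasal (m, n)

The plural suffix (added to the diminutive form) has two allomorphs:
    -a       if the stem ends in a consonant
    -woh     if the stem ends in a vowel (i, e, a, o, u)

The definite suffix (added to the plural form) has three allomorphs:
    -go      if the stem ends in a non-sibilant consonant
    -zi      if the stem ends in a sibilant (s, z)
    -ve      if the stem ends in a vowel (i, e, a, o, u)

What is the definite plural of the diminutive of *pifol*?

pifolwuwohgo

*pifol*: final consonant = /l/, non-nasal → -wu → *pifolwu*.
The diminutive form *pifolwu* — final sound /u/ (a vowel) → -woh → *pifolwuwoh*.
The final sound of the plural form *pifolwuwoh* is /h/, which is a non-sibilant consonant, so the definite suffix is -go, giving *pifolwuwohgo*.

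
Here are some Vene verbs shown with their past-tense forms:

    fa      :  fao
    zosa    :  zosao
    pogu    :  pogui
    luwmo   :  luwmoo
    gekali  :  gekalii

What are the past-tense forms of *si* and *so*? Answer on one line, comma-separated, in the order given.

sii, soo

The alternation tracks the last vowel of the stem — -i when the last vowel of the stem is a high vowel (*pogu*, *gekali*); -o when the last vowel of the stem is a non-high vowel (*fa*, *zosa*, *luwmo*).
*si*: last vowel = /i/, a high vowel → -i → *sii*.
*so*: last vowel = /o/, a non-high vowel → -o → *soo*.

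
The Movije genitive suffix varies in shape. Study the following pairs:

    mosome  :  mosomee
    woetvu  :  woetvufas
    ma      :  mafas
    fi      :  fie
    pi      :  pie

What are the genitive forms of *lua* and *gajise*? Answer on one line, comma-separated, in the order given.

luafas, gajisee

The suffix is conditioned by the last vowel: -e when the last vowel of the stem is a front vowel (*mosome*, *fi*, *pi*); -fas when the last vowel of the stem is a back vowel (*woetvu*, *ma*).
Since the last vowel of *lua* is /a/ (a back vowel), it takes -fas, giving *luafas*.
Since the last vowel of *gajise* is /e/ (a front vowel), it takes -e, giving *gajisee*.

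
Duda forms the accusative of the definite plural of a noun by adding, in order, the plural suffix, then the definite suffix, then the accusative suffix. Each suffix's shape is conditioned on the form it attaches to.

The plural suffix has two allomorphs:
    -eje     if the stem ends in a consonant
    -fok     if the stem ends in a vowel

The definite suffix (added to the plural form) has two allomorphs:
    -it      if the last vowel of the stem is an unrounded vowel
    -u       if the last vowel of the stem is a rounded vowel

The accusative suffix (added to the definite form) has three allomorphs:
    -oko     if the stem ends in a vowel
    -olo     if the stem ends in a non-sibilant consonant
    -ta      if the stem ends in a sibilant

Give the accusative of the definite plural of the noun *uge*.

ugefokuoko

*uge*: final sound = /e/, a vowel → -fok → *ugefok*.
The plural form *ugefok*: last vowel = /o/, a rounded vowel → -u → *ugefoku*.
Since the final sound of the definite form *ugefoku* is /u/ (a vowel), it takes -oko, giving *ugefokuoko*.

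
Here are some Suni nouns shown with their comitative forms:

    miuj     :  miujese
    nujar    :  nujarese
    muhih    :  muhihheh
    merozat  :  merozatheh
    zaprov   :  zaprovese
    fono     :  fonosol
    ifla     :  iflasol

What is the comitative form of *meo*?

Looking at the final sound of each stem: -heh when the stem ends in a voiceless consonant (*muhih*, *merozat*); -ese when the stem ends in a voiced consonant (*miuj*, *nujar*, *zaprov*); -sol when the stem ends in a vowel (*fono*, *ifla*).
The final sound of *meo* is /o/, which is a vowel, so the suffix is -sol, giving *meosol*.

meosol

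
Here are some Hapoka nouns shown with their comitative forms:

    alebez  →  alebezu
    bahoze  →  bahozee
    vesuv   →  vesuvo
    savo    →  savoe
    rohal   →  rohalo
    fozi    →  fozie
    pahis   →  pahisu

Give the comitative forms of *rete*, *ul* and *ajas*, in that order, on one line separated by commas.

The alternation tracks the final sound of the stem — -u when the stem ends in a sibilant (*alebez*, *pahis*); -o when the stem ends in a non-sibilant consonant (*vesuv*, *rohal*); -e when the stem ends in a vowel (*bahoze*, *savo*, *fozi*).
The final sound of *rete* is /e/, which is a vowel, so the suffix is -e, giving *retee*.
Since the final sound of *ul* is /l/ (a non-sibilant consonant), it takes -o, giving *ulo*.
Since the final sound of *ajas* is /s/ (a sibilant), it takes -u, giving *ajasu*.

retee, ulo, ajasu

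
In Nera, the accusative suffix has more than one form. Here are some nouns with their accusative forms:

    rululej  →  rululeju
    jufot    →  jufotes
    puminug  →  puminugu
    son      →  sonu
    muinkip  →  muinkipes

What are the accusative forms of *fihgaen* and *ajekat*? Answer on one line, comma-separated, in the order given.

fihgaenu, ajekates

Looking at the final consonant of each stem: -es when the stem ends in a voiceless consonant (*jufot*, *muinkip*); -u when the stem ends in a voiced consonant (*rululej*, *puminug*, *son*).
*fihgaen* — final consonant /n/ (voiced) → -u → *fihgaenu*.
*ajekat* — final consonant /t/ (voiceless) → -es → *ajekates*.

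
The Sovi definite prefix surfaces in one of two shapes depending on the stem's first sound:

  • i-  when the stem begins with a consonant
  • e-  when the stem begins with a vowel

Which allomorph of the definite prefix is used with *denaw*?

i-

*denaw* — first sound /d/ (a consonant) → i-.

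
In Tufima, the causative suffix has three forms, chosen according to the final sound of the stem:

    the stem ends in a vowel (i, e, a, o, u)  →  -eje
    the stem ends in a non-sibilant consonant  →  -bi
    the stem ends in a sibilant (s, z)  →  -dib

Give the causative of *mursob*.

mursobbi

*mursob*: final sound = /b/, a non-sibilant consonant → -bi → *mursobbi*.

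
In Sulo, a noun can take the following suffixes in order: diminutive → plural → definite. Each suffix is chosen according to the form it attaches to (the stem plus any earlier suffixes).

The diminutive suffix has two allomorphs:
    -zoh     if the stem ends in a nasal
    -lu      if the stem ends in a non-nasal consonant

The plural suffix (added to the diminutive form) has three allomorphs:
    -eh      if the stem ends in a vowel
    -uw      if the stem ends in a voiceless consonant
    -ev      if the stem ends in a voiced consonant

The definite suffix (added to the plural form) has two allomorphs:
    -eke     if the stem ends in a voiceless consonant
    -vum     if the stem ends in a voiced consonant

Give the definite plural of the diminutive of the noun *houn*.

The final consonant of *houn* is /n/, which is a nasal, so the diminutive suffix is -zoh, giving *hounzoh*.
The diminutive form *hounzoh* — final sound /h/ (a voiceless consonant) → -uw → *hounzohuw*.
Since the final consonant of the plural form *hounzohuw* is /w/ (voiced), it takes -vum, giving *hounzohuwvum*.

hounzohuwvum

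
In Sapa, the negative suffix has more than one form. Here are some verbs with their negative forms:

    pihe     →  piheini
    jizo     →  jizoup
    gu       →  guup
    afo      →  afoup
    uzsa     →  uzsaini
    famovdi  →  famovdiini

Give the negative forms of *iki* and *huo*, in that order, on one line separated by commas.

The pattern is rounding harmony: -up when the last vowel of the stem is a rounded vowel (*jizo*, *gu*, *afo*); -ini when the last vowel of the stem is an unrounded vowel (*pihe*, *uzsa*, *famovdi*).
*iki*: last vowel = /i/, an unrounded vowel → -ini → *ikiini*.
*huo*: last vowel = /o/, a rounded vowel → -up → *huoup*.

ikiini, huoup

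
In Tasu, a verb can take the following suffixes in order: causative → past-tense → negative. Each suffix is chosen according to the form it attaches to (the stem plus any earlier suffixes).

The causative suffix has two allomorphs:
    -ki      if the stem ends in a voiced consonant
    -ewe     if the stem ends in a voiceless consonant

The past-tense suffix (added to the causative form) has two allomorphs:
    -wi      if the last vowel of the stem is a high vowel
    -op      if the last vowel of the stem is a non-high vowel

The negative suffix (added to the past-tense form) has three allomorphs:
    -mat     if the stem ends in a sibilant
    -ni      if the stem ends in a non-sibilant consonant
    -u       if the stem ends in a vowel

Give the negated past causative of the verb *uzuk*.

uzukeweopni

*uzuk*: final consonant = /k/, voiceless → -ewe → *uzukewe*.
Since the last vowel of the causative form *uzukewe* is /e/ (a non-high vowel), it takes -op, giving *uzukeweop*.
The past-tense form *uzukeweop* — final sound /p/ (a non-sibilant consonant) → -ni → *uzukeweopni*.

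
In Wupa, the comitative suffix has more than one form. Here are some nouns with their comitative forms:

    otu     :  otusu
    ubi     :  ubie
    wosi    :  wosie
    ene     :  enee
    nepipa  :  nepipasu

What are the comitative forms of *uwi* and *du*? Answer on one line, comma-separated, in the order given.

The alternation tracks the last vowel of the stem — -e when the last vowel of the stem is a front vowel (*ubi*, *wosi*, *ene*); -su when the last vowel of the stem is a back vowel (*otu*, *nepipa*).
Since the last vowel of *uwi* is /i/ (a front vowel), it takes -e, giving *uwie*.
*du* — last vowel /u/ (a back vowel) → -su → *dusu*.

uwie, dusu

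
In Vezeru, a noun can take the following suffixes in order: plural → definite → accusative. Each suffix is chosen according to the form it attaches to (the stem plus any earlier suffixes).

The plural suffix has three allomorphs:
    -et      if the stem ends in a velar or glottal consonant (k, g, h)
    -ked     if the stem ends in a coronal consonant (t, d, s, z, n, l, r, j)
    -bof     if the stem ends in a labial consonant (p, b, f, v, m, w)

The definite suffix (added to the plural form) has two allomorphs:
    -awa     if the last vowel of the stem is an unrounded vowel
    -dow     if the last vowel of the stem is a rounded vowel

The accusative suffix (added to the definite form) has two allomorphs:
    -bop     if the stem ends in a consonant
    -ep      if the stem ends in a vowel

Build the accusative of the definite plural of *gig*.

gigetawaep

The final consonant of *gig* is /g/, which is velar/glottal, so the plural suffix is -et, giving *giget*.
Since the last vowel of the plural form *giget* is /e/ (an unrounded vowel), it takes -awa, giving *gigetawa*.
The final sound of the definite form *gigetawa* is /a/, which is a vowel, so the accusative suffix is -ep, giving *gigetawaep*.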